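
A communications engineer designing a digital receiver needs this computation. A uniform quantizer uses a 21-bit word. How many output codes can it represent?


Number of quantization levels = 2^N
= 2^21
= 2097152

2097152


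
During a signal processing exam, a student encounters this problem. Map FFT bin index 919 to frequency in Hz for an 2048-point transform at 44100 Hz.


Frequency of DFT bin k:
f_k = k * fs / N
    = 919 * 44100 / 2048
    = 40527900 / 2048
    = 19789.014 Hz

19789.014 Hz


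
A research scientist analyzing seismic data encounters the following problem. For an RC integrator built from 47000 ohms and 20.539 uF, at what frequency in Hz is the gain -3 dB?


Cutoff frequency of a first-order RC filter:
fc = 1 / (2 * pi * R * C)
C = 20.539 uF = 2.0539e-05 F
fc = 1 / (2 * pi * 47000 * 2.0539e-05)
   = 1 / 6.0653661221356
   = 0.164871 Hz

0.164871 Hz


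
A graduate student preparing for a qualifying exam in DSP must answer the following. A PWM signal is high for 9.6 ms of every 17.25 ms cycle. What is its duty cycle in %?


Duty cycle as a percentage:
DC = (t_on / T) * 100
   = (9.6 / 17.25) * 100
   = 0.556522 * 100
   = 55.65 %

55.65 %


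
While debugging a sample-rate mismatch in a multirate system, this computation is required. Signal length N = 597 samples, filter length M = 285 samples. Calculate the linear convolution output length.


Linear convolution output length:
L = N + M - 1
  = 597 + 285 - 1
  = 881 samples

881


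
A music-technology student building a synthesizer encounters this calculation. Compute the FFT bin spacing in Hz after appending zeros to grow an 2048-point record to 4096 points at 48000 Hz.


Frequency resolution after zero-padding:
N_padded = 2048 * 2 = 4096
df = fs / N_padded
   = 48000 / 4096
   = 11.7188 Hz

11.7188 Hz


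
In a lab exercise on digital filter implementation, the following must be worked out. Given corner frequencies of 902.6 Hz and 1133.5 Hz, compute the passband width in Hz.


Bandwidth is the difference of -3dB frequencies:
BW = f_high - f_low
   = 1133.5 - 902.6
   = 230.9 Hz

230.9 Hz


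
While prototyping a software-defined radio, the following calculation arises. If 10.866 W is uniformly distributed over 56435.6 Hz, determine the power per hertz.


Power spectral density:
PSD = P / BW
    = 10.866 / 56435.6
    = 0.00019254 W/Hz

0.00019254 W/Hz


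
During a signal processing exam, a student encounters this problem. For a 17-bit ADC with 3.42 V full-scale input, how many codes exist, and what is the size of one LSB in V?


Step 1 — number of quantization levels:
L = 2^N = 2^17 = 131072

Step 2 — LSB step size:
delta = Vfs / L
      = 3.42 / 131072
      = 2.609e-05 V

Levels = 131072; step size = 2.609e-05 V


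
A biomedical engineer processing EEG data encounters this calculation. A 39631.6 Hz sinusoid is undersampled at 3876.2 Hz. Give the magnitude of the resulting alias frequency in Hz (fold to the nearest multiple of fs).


Compute the nearest integer multiple of fs to the signal:
n = round(39631.6 / 3876.2) = 10
f_alias = |39631.6 - 10 * 3876.2|
        = |39631.6 - 38762.0|
        = 869.6 Hz

869.6


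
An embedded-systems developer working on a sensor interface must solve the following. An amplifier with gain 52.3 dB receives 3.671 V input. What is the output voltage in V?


Output voltage from dB gain:
V_out = V_in * 10^(gain_dB / 20)
      = 3.671 * 10^(52.3 / 20)
      = 3.671 * 412.097519
      = 1512.81 V

1512.81 V


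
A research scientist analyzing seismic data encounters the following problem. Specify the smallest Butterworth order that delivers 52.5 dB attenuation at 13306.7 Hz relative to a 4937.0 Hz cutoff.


Butterworth filter order formula:
n = log10(10^(A/10) - 1) / (2 * log10(f_stop/f_pass))
10^(52.5/10) - 1 = 177826.941
f_stop/f_pass = 13306.7 / 4937.0 = 2.6953
n = 6.096 -> ceil = 7

7


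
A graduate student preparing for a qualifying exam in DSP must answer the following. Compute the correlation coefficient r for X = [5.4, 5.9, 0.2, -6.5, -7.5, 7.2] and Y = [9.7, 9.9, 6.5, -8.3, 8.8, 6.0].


Pearson correlation coefficient (population):
r = cov(X,Y) / (std(X) * std(Y))
Mean X = 0.7833, Mean Y = 5.4333
Cov(X,Y) = 19.617222
Std(X) = 5.925486, Std(Y) = 6.318667
r = 0.5239

0.5239


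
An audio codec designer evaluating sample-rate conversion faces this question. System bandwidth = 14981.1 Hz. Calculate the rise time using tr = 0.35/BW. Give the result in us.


Rise time from bandwidth relationship:
tr = 0.35 / BW
   = 0.35 / 14981.1
   = 2.336277042e-05 s
   = 23.3628 us

23.3628 us


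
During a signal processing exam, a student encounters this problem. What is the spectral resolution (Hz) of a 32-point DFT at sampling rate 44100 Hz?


DFT frequency resolution:
df = fs / N
   = 44100 / 32
   = 1378.125 Hz

1378.125 Hz


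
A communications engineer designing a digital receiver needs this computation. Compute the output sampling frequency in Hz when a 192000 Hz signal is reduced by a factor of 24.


Decimation reduces the sample rate:
fs_out = fs_in / M
       = 192000 / 24
       = 8000.0 Hz

8000.0 Hz


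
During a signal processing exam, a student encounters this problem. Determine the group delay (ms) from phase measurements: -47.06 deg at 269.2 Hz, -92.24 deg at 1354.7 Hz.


Group delay from phase difference:
tau = -d(phi)/d(omega)
d(phi) = -45.18 deg = -0.78854 rad
d(omega) = 2*pi*(1354.7 - 269.2) = 6820.3977 rad/s
tau = -(-0.78854) / 6820.3977
    = 0.1156 ms

0.1156 ms


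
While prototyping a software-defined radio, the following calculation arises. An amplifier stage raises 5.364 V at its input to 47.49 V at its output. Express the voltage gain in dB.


Voltage gain in dB:
G = 20 * log10(Vout / Vin)
  = 20 * log10(47.49 / 5.364)
  = 20 * log10(8.853468)
  = 20 * 0.947113
  = 18.94 dB

18.94 dB


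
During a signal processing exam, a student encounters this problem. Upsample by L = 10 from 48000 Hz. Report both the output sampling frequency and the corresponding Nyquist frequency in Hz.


Step 1 — output sample rate after interpolation by L:
fs_out = L * fs_in = 10 * 48000 = 480000 Hz

Step 2 — Nyquist frequency of the output stream:
f_Nyq = fs_out / 2 = 480000 / 2 = 240000.0 Hz

fs_out = 480000 Hz; f_Nyquist = 240000.0 Hz


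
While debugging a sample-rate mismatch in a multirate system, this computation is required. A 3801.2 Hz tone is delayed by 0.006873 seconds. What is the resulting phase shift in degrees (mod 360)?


Phase shift from frequency and time delay:
phi = 360 * f * t_delay
    = 360 * 3801.2 * 0.006873
    = 9405.23 degrees
    mod 360 = 45.23 degrees

45.23 degrees


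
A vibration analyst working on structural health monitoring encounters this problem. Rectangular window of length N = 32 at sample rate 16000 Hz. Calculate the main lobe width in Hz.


Main lobe width for a rectangular window:
Width = 2 * fs / N
      = 2 * 16000 / 32
      = 32000 / 32
      = 1000.0 Hz

1000.0 Hz


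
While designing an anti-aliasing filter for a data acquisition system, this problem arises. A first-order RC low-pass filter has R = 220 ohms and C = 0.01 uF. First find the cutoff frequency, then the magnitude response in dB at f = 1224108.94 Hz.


Step 1 — cutoff frequency:
fc = 1 / (2*pi*R*C)
C = 0.01 uF = 1e-08 F
fc = 1 / (2*pi*220*1e-08)
   = 72343.156 Hz

Step 2 — magnitude at f = 1224108.94 Hz:
|H(f)| = 1 / sqrt(1 + (f/fc)^2)
f/fc = 1224108.94 / 72343.156 = 16.920867
|H| = 1 / sqrt(1 + 286.31574) = 0.0589957
|H|_dB = 20*log10(0.0589957) = -24.58 dB

fc = 72343.156 Hz; |H(1224108.94 Hz)| = -24.58 dB


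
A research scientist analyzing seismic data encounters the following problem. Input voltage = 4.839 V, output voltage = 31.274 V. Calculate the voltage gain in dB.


Voltage gain in dB:
G = 20 * log10(Vout / Vin)
  = 20 * log10(31.274 / 4.839)
  = 20 * log10(6.462906)
  = 20 * 0.810428
  = 16.21 dB

16.21 dB


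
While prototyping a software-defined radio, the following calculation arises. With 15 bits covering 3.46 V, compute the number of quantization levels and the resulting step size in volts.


Step 1 — number of quantization levels:
L = 2^N = 2^15 = 32768

Step 2 — LSB step size:
delta = Vfs / L
      = 3.46 / 32768
      = 0.00010559 V

Levels = 32768; step size = 0.00010559 V


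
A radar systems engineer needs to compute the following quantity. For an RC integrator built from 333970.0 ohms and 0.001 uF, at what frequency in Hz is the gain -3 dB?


Cutoff frequency of a first-order RC filter:
fc = 1 / (2 * pi * R * C)
C = 0.001 uF = 1e-09 F
fc = 1 / (2 * pi * 333970.0 * 1e-09)
   = 1 / 0.0020983953970388
   = 476.55461 Hz

476.55461 Hz


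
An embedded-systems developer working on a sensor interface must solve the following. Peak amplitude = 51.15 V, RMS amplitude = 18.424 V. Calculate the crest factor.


Crest factor is the ratio of peak to RMS:
CF = V_peak / V_rms
   = 51.15 / 18.424
   = 2.7763

2.7763


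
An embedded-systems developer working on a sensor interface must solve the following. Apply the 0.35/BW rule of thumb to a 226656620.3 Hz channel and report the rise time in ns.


Rise time from bandwidth relationship:
tr = 0.35 / BW
   = 0.35 / 226656620.3
   = 1.544186089e-09 s
   = 1.5442 ns

1.5442 ns


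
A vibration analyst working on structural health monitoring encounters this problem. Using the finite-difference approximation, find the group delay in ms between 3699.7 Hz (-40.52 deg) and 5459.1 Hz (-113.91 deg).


Group delay from phase difference:
tau = -d(phi)/d(omega)
d(phi) = -73.39 deg = -1.280897 rad
d(omega) = 2*pi*(5459.1 - 3699.7) = 11054.6362 rad/s
tau = -(-1.280897) / 11054.6362
    = 0.1159 ms

0.1159 ms


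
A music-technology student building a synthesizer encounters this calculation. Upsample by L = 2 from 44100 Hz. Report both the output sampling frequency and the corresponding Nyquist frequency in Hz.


Step 1 — output sample rate after interpolation by L:
fs_out = L * fs_in = 2 * 44100 = 88200 Hz

Step 2 — Nyquist frequency of the output stream:
f_Nyq = fs_out / 2 = 88200 / 2 = 44100.0 Hz

fs_out = 88200 Hz; f_Nyquist = 44100.0 Hz


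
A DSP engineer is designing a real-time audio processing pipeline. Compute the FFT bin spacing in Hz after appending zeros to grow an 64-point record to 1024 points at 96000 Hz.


Frequency resolution after zero-padding:
N_padded = 64 * 16 = 1024
df = fs / N_padded
   = 96000 / 1024
   = 93.75 Hz

93.75 Hz


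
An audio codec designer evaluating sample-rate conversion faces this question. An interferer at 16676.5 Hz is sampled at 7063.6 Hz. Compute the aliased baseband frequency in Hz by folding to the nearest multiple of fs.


Compute the nearest integer multiple of fs to the signal:
n = round(16676.5 / 7063.6) = 2
f_alias = |16676.5 - 2 * 7063.6|
        = |16676.5 - 14127.2|
        = 2549.3 Hz

2549.3


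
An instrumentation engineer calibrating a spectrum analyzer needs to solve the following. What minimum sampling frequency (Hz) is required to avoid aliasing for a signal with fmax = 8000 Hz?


The Nyquist rate is twice the maximum frequency component.
fs_min = 2 * fmax
      = 2 * 8000
      = 16000 Hz

16000


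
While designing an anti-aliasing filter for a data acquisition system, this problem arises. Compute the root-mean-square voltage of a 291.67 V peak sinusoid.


RMS voltage for a sinusoidal waveform:
V_rms = V_peak / sqrt(2)
      = 291.67 / 1.414214
      = 206.242 V

206.242 V


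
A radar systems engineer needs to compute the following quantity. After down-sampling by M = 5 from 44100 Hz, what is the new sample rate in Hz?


Decimation reduces the sample rate:
fs_out = fs_in / M
       = 44100 / 5
       = 8820.0 Hz

8820.0 Hz


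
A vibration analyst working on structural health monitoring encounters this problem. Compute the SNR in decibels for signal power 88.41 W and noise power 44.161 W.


SNR in decibels:
SNR = 10 * log10(Ps / Pn)
    = 10 * log10(88.41 / 44.161)
    = 10 * log10(2.002)
    = 10 * 0.3015
    = 3.01 dB

3.01 dB


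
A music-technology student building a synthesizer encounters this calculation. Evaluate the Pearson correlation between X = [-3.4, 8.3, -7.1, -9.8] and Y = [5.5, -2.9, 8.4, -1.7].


Pearson correlation coefficient (population):
r = cov(X,Y) / (std(X) * std(Y))
Mean X = -3.0, Mean Y = 2.325
Cov(X,Y) = -14.4625
Std(X) = 6.908328, Std(Y) = 4.756246
r = -0.4402

-0.4402


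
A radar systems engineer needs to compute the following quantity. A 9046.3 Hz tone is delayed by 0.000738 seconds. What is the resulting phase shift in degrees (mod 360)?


Phase shift from frequency and time delay:
phi = 360 * f * t_delay
    = 360 * 9046.3 * 0.000738
    = 2403.42 degrees
    mod 360 = 243.42 degrees

243.42 degrees


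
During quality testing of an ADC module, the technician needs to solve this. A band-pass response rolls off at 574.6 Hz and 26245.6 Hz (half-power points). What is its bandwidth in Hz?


Bandwidth is the difference of -3dB frequencies:
BW = f_high - f_low
   = 26245.6 - 574.6
   = 25671.0 Hz

25671.0 Hz


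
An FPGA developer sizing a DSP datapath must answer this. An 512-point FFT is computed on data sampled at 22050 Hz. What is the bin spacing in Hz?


DFT frequency resolution:
df = fs / N
   = 22050 / 512
   = 43.0664 Hz

43.0664 Hz


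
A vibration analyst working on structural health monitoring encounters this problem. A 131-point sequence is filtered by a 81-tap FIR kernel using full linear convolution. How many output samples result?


Linear convolution output length:
L = N + M - 1
  = 131 + 81 - 1
  = 211 samples

211


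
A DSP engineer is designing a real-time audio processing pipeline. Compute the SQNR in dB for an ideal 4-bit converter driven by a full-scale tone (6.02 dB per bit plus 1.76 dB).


Theoretical SNR for a full-scale sinusoid:
SNR = 6.02 * N + 1.76
    = 6.02 * 4 + 1.76
    = 24.08 + 1.76
    = 25.84 dB

25.84 dB


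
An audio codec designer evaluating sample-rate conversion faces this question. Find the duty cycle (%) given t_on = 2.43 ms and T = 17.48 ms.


Duty cycle as a percentage:
DC = (t_on / T) * 100
   = (2.43 / 17.48) * 100
   = 0.139016 * 100
   = 13.9 %

13.9 %


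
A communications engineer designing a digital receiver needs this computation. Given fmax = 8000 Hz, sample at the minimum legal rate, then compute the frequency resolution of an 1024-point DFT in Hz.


Step 1 — Nyquist sampling rate:
fs = 2 * fmax = 2 * 8000 = 16000 Hz

Step 2 — DFT bin spacing:
df = fs / N = 16000 / 1024 = 15.625 Hz

15.625 Hz


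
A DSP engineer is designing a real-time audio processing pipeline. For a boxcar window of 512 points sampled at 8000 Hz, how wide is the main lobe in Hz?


Main lobe width for a rectangular window:
Width = 2 * fs / N
      = 2 * 8000 / 512
      = 16000 / 512
      = 31.25 Hz

31.25 Hz


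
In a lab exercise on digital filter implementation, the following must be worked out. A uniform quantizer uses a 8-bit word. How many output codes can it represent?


Number of quantization levels = 2^N
= 2^8
= 256

256


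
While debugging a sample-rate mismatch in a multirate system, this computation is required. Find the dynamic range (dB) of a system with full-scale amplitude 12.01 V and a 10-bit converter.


Dynamic range from full-scale to LSB:
V_min = V_max / 2^bits = 12.01 / 2^10
DR = 20 * log10(V_max / V_min)
   = 20 * log10(2^10)
   = 20 * 10 * log10(2)
   = 60.21 dB

60.21 dB


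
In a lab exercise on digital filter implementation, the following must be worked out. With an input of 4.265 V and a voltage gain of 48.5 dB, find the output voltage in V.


Output voltage from dB gain:
V_out = V_in * 10^(gain_dB / 20)
      = 4.265 * 10^(48.5 / 20)
      = 4.265 * 266.072506
      = 1134.7992 V

1134.7992 V


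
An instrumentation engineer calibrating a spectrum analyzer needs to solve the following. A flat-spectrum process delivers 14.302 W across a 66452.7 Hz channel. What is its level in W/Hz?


Power spectral density:
PSD = P / BW
    = 14.302 / 66452.7
    = 0.00021522 W/Hz

0.00021522 W/Hz


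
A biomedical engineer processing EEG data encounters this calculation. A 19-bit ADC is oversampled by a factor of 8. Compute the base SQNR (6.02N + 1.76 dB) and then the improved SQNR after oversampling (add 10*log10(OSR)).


Step 1 — baseline SQNR at Nyquist:
SQNR_base = 6.02*N + 1.76
          = 6.02*19 + 1.76
          = 116.14 dB

Step 2 — oversampling processing gain:
G = 10*log10(OSR) = 10*log10(8) = 9.03 dB

Step 3 — total:
SQNR_total = 116.14 + 9.03 = 125.17 dB

Base SQNR = 116.14 dB; oversampled SQNR = 125.17 dB


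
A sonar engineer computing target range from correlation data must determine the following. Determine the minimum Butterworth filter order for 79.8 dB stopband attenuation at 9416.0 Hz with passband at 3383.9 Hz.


Butterworth filter order formula:
n = log10(10^(A/10) - 1) / (2 * log10(f_stop/f_pass))
10^(79.8/10) - 1 = 95499257.6021
f_stop/f_pass = 9416.0 / 3383.9 = 2.7826
n = 8.9774 -> ceil = 9

9


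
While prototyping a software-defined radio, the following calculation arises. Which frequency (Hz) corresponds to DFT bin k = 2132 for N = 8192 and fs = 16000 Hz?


Frequency of DFT bin k:
f_k = k * fs / N
    = 2132 * 16000 / 8192
    = 34112000 / 8192
    = 4164.062 Hz

4164.062 Hz


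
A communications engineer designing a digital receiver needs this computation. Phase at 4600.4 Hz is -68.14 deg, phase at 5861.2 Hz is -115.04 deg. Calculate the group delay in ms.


Group delay from phase difference:
tau = -d(phi)/d(omega)
d(phi) = -46.9 deg = -0.818559 rad
d(omega) = 2*pi*(5861.2 - 4600.4) = 7921.84 rad/s
tau = -(-0.818559) / 7921.84
    = 0.1033 ms

0.1033 ms


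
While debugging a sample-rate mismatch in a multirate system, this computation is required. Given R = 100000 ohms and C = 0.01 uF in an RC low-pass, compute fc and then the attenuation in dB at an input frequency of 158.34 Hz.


Step 1 — cutoff frequency:
fc = 1 / (2*pi*R*C)
C = 0.01 uF = 1e-08 F
fc = 1 / (2*pi*100000*1e-08)
   = 159.155 Hz

Step 2 — magnitude at f = 158.34 Hz:
|H(f)| = 1 / sqrt(1 + (f/fc)^2)
f/fc = 158.34 / 159.155 = 0.994879
|H| = 1 / sqrt(1 + 0.989784) = 0.7089197
|H|_dB = 20*log10(0.7089197) = -2.99 dB

fc = 159.155 Hz; |H(158.34 Hz)| = -2.99 dB


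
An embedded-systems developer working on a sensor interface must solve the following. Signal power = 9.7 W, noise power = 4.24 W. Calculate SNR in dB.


SNR in decibels:
SNR = 10 * log10(Ps / Pn)
    = 10 * log10(9.7 / 4.24)
    = 10 * log10(2.2877)
    = 10 * 0.3594
    = 3.59 dB

3.59 dB


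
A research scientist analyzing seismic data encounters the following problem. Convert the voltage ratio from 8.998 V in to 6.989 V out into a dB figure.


Voltage gain in dB:
G = 20 * log10(Vout / Vin)
  = 20 * log10(6.989 / 8.998)
  = 20 * log10(0.776728)
  = 20 * -0.109731
  = -2.19 dB

-2.19 dB


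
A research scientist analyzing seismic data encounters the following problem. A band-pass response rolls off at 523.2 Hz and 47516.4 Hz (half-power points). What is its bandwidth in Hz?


Bandwidth is the difference of -3dB frequencies:
BW = f_high - f_low
   = 47516.4 - 523.2
   = 46993.2 Hz

46993.2 Hz


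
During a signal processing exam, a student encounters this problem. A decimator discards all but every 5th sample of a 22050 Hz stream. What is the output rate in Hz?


Decimation reduces the sample rate:
fs_out = fs_in / M
       = 22050 / 5
       = 4410.0 Hz

4410.0 Hz


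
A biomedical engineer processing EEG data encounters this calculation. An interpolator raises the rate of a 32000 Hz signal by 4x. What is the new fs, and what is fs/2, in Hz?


Step 1 — output sample rate after interpolation by L:
fs_out = L * fs_in = 4 * 32000 = 128000 Hz

Step 2 — Nyquist frequency of the output stream:
f_Nyq = fs_out / 2 = 128000 / 2 = 64000.0 Hz

fs_out = 128000 Hz; f_Nyquist = 64000.0 Hz


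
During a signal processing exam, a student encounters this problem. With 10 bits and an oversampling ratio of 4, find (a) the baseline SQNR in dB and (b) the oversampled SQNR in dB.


Step 1 — baseline SQNR at Nyquist:
SQNR_base = 6.02*N + 1.76
          = 6.02*10 + 1.76
          = 61.96 dB

Step 2 — oversampling processing gain:
G = 10*log10(OSR) = 10*log10(4) = 6.02 dB

Step 3 — total:
SQNR_total = 61.96 + 6.02 = 67.98 dB

Base SQNR = 61.96 dB; oversampled SQNR = 67.98 dB


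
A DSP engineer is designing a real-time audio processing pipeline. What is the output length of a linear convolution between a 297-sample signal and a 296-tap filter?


Linear convolution output length:
L = N + M - 1
  = 297 + 296 - 1
  = 592 samples

592


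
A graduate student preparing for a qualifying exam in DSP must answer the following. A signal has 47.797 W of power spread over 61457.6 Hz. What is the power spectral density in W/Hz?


Power spectral density:
PSD = P / BW
    = 47.797 / 61457.6
    = 0.00077772 W/Hz

0.00077772 W/Hz


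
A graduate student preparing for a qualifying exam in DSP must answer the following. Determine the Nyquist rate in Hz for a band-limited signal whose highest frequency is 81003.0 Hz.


The Nyquist rate is twice the maximum frequency component.
fs_min = 2 * fmax
      = 2 * 81003.0
      = 162006.0 Hz

162006.0


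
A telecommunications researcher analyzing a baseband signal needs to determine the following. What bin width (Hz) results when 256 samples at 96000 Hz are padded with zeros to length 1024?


Frequency resolution after zero-padding:
N_padded = 256 * 4 = 1024
df = fs / N_padded
   = 96000 / 1024
   = 93.75 Hz

93.75 Hz


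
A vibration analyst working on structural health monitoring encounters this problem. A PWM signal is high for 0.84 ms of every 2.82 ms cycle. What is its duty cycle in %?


Duty cycle as a percentage:
DC = (t_on / T) * 100
   = (0.84 / 2.82) * 100
   = 0.297872 * 100
   = 29.79 %

29.79 %


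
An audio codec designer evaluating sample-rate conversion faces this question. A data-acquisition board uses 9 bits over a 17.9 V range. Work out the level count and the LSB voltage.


Step 1 — number of quantization levels:
L = 2^N = 2^9 = 512

Step 2 — LSB step size:
delta = Vfs / L
      = 17.9 / 512
      = 0.03496094 V

Levels = 512; step size = 0.03496094 V


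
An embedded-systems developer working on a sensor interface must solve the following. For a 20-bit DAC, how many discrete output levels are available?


Number of quantization levels = 2^N
= 2^20
= 1048576

1048576


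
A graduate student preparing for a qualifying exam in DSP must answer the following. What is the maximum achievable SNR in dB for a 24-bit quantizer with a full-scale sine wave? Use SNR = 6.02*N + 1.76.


Theoretical SNR for a full-scale sinusoid:
SNR = 6.02 * N + 1.76
    = 6.02 * 24 + 1.76
    = 144.48 + 1.76
    = 146.24 dB

146.24 dB


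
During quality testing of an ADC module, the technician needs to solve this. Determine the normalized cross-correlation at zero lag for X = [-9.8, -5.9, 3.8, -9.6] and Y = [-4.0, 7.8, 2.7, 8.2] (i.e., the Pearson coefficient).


Pearson correlation coefficient (population):
r = cov(X,Y) / (std(X) * std(Y))
Mean X = -5.375, Mean Y = 3.675
Cov(X,Y) = 0.933125
Std(X) = 5.520134, Std(Y) = 4.933242
r = 0.0343

0.0343


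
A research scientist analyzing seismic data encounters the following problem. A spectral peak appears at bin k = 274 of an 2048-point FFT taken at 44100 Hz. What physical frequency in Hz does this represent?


Frequency of DFT bin k:
f_k = k * fs / N
    = 274 * 44100 / 2048
    = 12083400 / 2048
    = 5900.098 Hz

5900.098 Hz


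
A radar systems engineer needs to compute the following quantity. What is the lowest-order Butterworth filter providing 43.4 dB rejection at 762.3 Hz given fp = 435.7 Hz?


Butterworth filter order formula:
n = log10(10^(A/10) - 1) / (2 * log10(f_stop/f_pass))
10^(43.4/10) - 1 = 21876.6162
f_stop/f_pass = 762.3 / 435.7 = 1.7496
n = 8.9323 -> ceil = 9

9


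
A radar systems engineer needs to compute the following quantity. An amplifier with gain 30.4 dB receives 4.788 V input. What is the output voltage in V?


Output voltage from dB gain:
V_out = V_in * 10^(gain_dB / 20)
      = 4.788 * 10^(30.4 / 20)
      = 4.788 * 33.113112
      = 158.5456 V

158.5456 V


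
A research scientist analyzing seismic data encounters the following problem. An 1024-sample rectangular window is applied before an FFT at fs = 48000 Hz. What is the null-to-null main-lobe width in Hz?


Main lobe width for a rectangular window:
Width = 2 * fs / N
      = 2 * 48000 / 1024
      = 96000 / 1024
      = 93.75 Hz

93.75 Hz


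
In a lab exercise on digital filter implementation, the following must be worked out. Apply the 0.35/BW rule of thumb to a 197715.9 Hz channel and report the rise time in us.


Rise time from bandwidth relationship:
tr = 0.35 / BW
   = 0.35 / 197715.9
   = 1.770216761e-06 s
   = 1.7702 us

1.7702 us


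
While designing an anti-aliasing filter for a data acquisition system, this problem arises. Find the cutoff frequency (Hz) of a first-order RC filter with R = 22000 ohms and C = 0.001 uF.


Cutoff frequency of a first-order RC filter:
fc = 1 / (2 * pi * R * C)
C = 0.001 uF = 1e-09 F
fc = 1 / (2 * pi * 22000 * 1e-09)
   = 1 / 0.00013823007675795
   = 7234.315595 Hz

7234.315595 Hz


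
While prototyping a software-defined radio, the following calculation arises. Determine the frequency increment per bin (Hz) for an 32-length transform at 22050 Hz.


DFT frequency resolution:
df = fs / N
   = 22050 / 32
   = 689.0625 Hz

689.0625 Hz


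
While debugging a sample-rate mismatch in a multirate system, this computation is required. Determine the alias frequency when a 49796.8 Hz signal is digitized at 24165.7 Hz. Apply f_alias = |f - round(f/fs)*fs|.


Compute the nearest integer multiple of fs to the signal:
n = round(49796.8 / 24165.7) = 2
f_alias = |49796.8 - 2 * 24165.7|
        = |49796.8 - 48331.4|
        = 1465.4 Hz

1465.4


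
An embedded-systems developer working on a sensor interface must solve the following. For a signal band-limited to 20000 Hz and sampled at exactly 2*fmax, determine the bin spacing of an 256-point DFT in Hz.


Step 1 — Nyquist sampling rate:
fs = 2 * fmax = 2 * 20000 = 40000 Hz

Step 2 — DFT bin spacing:
df = fs / N = 40000 / 256 = 156.25 Hz

156.25 Hz


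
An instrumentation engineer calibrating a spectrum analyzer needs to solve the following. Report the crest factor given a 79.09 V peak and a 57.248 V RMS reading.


Crest factor is the ratio of peak to RMS:
CF = V_peak / V_rms
   = 79.09 / 57.248
   = 1.3815

1.3815


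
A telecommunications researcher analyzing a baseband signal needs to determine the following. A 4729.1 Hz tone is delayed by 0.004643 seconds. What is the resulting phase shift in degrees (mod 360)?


Phase shift from frequency and time delay:
phi = 360 * f * t_delay
    = 360 * 4729.1 * 0.004643
    = 7904.6 degrees
    mod 360 = 344.6 degrees

344.6 degrees


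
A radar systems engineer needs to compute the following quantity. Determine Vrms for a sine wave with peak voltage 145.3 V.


RMS voltage for a sinusoidal waveform:
V_rms = V_peak / sqrt(2)
      = 145.3 / 1.414214
      = 102.743 V

102.743 V


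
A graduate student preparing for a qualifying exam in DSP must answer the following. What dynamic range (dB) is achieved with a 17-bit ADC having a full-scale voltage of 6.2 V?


Dynamic range from full-scale to LSB:
V_min = V_max / 2^bits = 6.2 / 2^17
DR = 20 * log10(V_max / V_min)
   = 20 * log10(2^17)
   = 20 * 17 * log10(2)
   = 102.35 dB

102.35 dB


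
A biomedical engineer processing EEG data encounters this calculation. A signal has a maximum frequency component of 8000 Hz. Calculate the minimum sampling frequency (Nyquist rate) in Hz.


The Nyquist rate is twice the maximum frequency component.
fs_min = 2 * fmax
      = 2 * 8000
      = 16000 Hz

16000


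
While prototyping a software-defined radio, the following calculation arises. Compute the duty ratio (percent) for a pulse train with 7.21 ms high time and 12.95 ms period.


Duty cycle as a percentage:
DC = (t_on / T) * 100
   = (7.21 / 12.95) * 100
   = 0.556757 * 100
   = 55.68 %

55.68 %


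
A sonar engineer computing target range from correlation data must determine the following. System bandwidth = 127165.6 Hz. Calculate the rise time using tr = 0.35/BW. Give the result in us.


Rise time from bandwidth relationship:
tr = 0.35 / BW
   = 0.35 / 127165.6
   = 2.752316664e-06 s
   = 2.7523 us

2.7523 us


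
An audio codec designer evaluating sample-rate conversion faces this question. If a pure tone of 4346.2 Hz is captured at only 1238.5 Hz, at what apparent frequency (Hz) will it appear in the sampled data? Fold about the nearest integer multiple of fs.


Compute the nearest integer multiple of fs to the signal:
n = round(4346.2 / 1238.5) = 4
f_alias = |4346.2 - 4 * 1238.5|
        = |4346.2 - 4954.0|
        = 607.8 Hz

607.8


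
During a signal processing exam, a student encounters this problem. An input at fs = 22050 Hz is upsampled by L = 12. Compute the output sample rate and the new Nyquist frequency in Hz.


Step 1 — output sample rate after interpolation by L:
fs_out = L * fs_in = 12 * 22050 = 264600 Hz

Step 2 — Nyquist frequency of the output stream:
f_Nyq = fs_out / 2 = 264600 / 2 = 132300.0 Hz

fs_out = 264600 Hz; f_Nyquist = 132300.0 Hz


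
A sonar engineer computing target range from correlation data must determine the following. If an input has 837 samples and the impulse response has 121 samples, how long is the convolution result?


Linear convolution output length:
L = N + M - 1
  = 837 + 121 - 1
  = 957 samples

957


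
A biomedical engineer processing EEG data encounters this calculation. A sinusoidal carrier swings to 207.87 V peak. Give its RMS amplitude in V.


RMS voltage for a sinusoidal waveform:
V_rms = V_peak / sqrt(2)
      = 207.87 / 1.414214
      = 146.986 V

146.986 V


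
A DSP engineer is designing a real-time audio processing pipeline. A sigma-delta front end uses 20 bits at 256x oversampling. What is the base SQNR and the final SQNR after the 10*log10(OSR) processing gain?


Step 1 — baseline SQNR at Nyquist:
SQNR_base = 6.02*N + 1.76
          = 6.02*20 + 1.76
          = 122.16 dB

Step 2 — oversampling processing gain:
G = 10*log10(OSR) = 10*log10(256) = 24.08 dB

Step 3 — total:
SQNR_total = 122.16 + 24.08 = 146.24 dB

Base SQNR = 122.16 dB; oversampled SQNR = 146.24 dB


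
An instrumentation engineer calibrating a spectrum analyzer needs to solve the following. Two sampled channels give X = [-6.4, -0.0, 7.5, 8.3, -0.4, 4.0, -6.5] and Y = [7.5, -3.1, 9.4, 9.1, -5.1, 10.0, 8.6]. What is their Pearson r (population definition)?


Pearson correlation coefficient (population):
r = cov(X,Y) / (std(X) * std(Y))
Mean X = 0.9286, Mean Y = 5.2
Cov(X,Y) = 7.195714
Std(X) = 5.586646, Std(Y) = 5.948829
r = 0.2165

0.2165


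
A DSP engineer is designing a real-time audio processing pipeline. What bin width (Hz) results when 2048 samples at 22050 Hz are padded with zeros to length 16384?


Frequency resolution after zero-padding:
N_padded = 2048 * 8 = 16384
df = fs / N_padded
   = 22050 / 16384
   = 1.3458 Hz

1.3458 Hz


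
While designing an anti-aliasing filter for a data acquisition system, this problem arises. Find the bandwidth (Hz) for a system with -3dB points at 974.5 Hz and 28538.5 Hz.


Bandwidth is the difference of -3dB frequencies:
BW = f_high - f_low
   = 28538.5 - 974.5
   = 27564.0 Hz

27564.0 Hz


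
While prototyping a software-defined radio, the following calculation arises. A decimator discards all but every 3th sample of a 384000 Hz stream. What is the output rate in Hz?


Decimation reduces the sample rate:
fs_out = fs_in / M
       = 384000 / 3
       = 128000.0 Hz

128000.0 Hz


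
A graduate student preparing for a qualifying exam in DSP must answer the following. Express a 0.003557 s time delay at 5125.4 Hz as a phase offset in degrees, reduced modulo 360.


Phase shift from frequency and time delay:
phi = 360 * f * t_delay
    = 360 * 5125.4 * 0.003557
    = 6563.18 degrees
    mod 360 = 83.18 degrees

83.18 degrees


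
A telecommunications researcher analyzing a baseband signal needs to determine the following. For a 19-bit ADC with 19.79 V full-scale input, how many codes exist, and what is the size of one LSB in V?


Step 1 — number of quantization levels:
L = 2^N = 2^19 = 524288

Step 2 — LSB step size:
delta = Vfs / L
      = 19.79 / 524288
      = 3.775e-05 V

Levels = 524288; step size = 3.775e-05 V


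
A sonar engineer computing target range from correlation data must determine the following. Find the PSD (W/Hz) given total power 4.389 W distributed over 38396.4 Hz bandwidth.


Power spectral density:
PSD = P / BW
    = 4.389 / 38396.4
    = 0.00011431 W/Hz

0.00011431 W/Hz


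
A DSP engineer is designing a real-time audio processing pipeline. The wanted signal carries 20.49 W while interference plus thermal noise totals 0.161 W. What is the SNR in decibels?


SNR in decibels:
SNR = 10 * log10(Ps / Pn)
    = 10 * log10(20.49 / 0.161)
    = 10 * log10(127.2671)
    = 10 * 2.1047
    = 21.05 dB

21.05 dB


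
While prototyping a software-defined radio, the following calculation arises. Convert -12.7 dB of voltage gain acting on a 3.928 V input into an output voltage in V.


Output voltage from dB gain:
V_out = V_in * 10^(gain_dB / 20)
      = 3.928 * 10^(-12.7 / 20)
      = 3.928 * 0.231739
      = 0.9103 V

0.9103 V


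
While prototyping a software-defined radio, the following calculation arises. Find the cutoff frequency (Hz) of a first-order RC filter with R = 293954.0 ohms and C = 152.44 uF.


Cutoff frequency of a first-order RC filter:
fc = 1 / (2 * pi * R * C)
C = 152.44 uF = 0.00015244 F
fc = 1 / (2 * pi * 293954.0 * 0.00015244)
   = 1 / 281.55171865524
   = 0.003552 Hz

0.003552 Hz


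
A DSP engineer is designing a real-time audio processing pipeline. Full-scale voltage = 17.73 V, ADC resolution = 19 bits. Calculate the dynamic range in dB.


Dynamic range from full-scale to LSB:
V_min = V_max / 2^bits = 17.73 / 2^19
DR = 20 * log10(V_max / V_min)
   = 20 * log10(2^19)
   = 20 * 19 * log10(2)
   = 114.39 dB

114.39 dB


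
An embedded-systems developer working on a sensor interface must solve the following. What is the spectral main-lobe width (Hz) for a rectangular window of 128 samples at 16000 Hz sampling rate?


Main lobe width for a rectangular window:
Width = 2 * fs / N
      = 2 * 16000 / 128
      = 32000 / 128
      = 250.0 Hz

250.0 Hz


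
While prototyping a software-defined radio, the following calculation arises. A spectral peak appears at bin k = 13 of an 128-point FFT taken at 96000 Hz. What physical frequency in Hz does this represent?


Frequency of DFT bin k:
f_k = k * fs / N
    = 13 * 96000 / 128
    = 1248000 / 128
    = 9750.0 Hz

9750.0 Hz


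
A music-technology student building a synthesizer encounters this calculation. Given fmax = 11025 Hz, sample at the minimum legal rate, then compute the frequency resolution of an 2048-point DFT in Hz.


Step 1 — Nyquist sampling rate:
fs = 2 * fmax = 2 * 11025 = 22050 Hz

Step 2 — DFT bin spacing:
df = fs / N = 22050 / 2048 = 10.7666 Hz

10.7666 Hz


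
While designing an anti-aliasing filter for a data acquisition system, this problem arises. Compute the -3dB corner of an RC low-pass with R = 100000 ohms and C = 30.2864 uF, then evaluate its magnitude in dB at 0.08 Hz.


Step 1 — cutoff frequency:
fc = 1 / (2*pi*R*C)
C = 30.2864 uF = 3.02864e-05 F
fc = 1 / (2*pi*100000*3.02864e-05)
   = 0.05255 Hz

Step 2 — magnitude at f = 0.08 Hz:
|H(f)| = 1 / sqrt(1 + (f/fc)^2)
f/fc = 0.08 / 0.05255 = 1.52236
|H| = 1 / sqrt(1 + 2.31758) = 0.5490214
|H|_dB = 20*log10(0.5490214) = -5.21 dB

fc = 0.05255 Hz; |H(0.08 Hz)| = -5.21 dB


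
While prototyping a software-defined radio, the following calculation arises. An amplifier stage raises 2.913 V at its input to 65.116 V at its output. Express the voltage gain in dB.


Voltage gain in dB:
G = 20 * log10(Vout / Vin)
  = 20 * log10(65.116 / 2.913)
  = 20 * log10(22.353587)
  = 20 * 1.349347
  = 26.99 dB

26.99 dB


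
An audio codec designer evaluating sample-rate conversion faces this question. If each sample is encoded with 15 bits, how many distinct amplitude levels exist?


Number of quantization levels = 2^N
= 2^15
= 32768

32768


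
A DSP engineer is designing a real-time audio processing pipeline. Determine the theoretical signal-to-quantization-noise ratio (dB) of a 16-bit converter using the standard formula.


Theoretical SNR for a full-scale sinusoid:
SNR = 6.02 * N + 1.76
    = 6.02 * 16 + 1.76
    = 96.32 + 1.76
    = 98.08 dB

98.08 dB


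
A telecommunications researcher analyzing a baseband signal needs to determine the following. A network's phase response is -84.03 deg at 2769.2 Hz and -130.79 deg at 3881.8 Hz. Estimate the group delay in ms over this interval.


Group delay from phase difference:
tau = -d(phi)/d(omega)
d(phi) = -46.76 deg = -0.816116 rad
d(omega) = 2*pi*(3881.8 - 2769.2) = 6990.672 rad/s
tau = -(-0.816116) / 6990.672
    = 0.1167 ms

0.1167 ms


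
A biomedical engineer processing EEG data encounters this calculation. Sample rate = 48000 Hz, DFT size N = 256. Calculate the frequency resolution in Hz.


DFT frequency resolution:
df = fs / N
   = 48000 / 256
   = 187.5 Hz

187.5 Hz


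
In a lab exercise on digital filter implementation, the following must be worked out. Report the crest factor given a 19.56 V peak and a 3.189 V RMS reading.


Crest factor is the ratio of peak to RMS:
CF = V_peak / V_rms
   = 19.56 / 3.189
   = 6.1336

6.1336


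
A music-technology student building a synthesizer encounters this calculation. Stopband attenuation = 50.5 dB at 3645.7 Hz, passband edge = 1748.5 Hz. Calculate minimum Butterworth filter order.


Butterworth filter order formula:
n = log10(10^(A/10) - 1) / (2 * log10(f_stop/f_pass))
10^(50.5/10) - 1 = 112200.8454
f_stop/f_pass = 3645.7 / 1748.5 = 2.085
n = 7.9125 -> ceil = 8

8


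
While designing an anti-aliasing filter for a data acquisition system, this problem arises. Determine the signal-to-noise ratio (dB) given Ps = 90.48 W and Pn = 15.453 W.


SNR in decibels:
SNR = 10 * log10(Ps / Pn)
    = 10 * log10(90.48 / 15.453)
    = 10 * log10(5.8552)
    = 10 * 0.7675
    = 7.68 dB

7.68 dB


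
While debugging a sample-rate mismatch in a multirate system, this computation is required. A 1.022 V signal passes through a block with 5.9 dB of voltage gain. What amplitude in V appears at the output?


Output voltage from dB gain:
V_out = V_in * 10^(gain_dB / 20)
      = 1.022 * 10^(5.9 / 20)
      = 1.022 * 1.972423
      = 2.0158 V

2.0158 V


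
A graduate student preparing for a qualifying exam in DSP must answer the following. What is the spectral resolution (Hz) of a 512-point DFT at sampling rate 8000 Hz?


DFT frequency resolution:
df = fs / N
   = 8000 / 512
   = 15.625 Hz

15.625 Hz


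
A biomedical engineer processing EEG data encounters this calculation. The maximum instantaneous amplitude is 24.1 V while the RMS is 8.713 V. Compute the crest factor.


Crest factor is the ratio of peak to RMS:
CF = V_peak / V_rms
   = 24.1 / 8.713
   = 2.766

2.766


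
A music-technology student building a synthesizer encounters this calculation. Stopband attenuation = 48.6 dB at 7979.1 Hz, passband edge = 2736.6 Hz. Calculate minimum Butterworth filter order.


Butterworth filter order formula:
n = log10(10^(A/10) - 1) / (2 * log10(f_stop/f_pass))
10^(48.6/10) - 1 = 72442.596
f_stop/f_pass = 7979.1 / 2736.6 = 2.9157
n = 5.2287 -> ceil = 6

6
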